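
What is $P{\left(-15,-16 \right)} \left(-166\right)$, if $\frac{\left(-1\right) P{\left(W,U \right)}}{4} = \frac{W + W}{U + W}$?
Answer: $\frac{19920}{31} \approx 642.58$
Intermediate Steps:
$P{\left(W,U \right)} = - \frac{8 W}{U + W}$ ($P{\left(W,U \right)} = - 4 \frac{W + W}{U + W} = - 4 \frac{2 W}{U + W} = - \frac{8 W}{U + W}$)
$P{\left(-15,-16 \right)} \left(-166\right) = \left(-8\right) \left(-15\right) \frac{1}{-16 - 15} \left(-166\right) = \left(-8\right) \left(-15\right) \frac{1}{-31} \left(-166\right) = \left(-8\right) \left(-15\right) \left(- \frac{1}{31}\right) \left(-166\right) = \left(- \frac{120}{31}\right) \left(-166\right) = \frac{19920}{31}$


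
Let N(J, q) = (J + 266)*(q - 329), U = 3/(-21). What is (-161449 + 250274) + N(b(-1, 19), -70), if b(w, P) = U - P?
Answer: -9671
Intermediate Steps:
U = -⅐ (U = 3*(-1/21) = -⅐ ≈ -0.14286)
b(w, P) = -⅐ - P
N(J, q) = (-329 + q)*(266 + J) (N(J, q) = (266 + J)*(-329 + q) = (-329 + q)*(266 + J))
(-161449 + 250274) + N(b(-1, 19), -70) = (-161449 + 250274) + (-87514 - 329*(-⅐ - 1*19) + 266*(-70) + (-⅐ - 1*19)*(-70)) = 88825 + (-87514 - 329*(-⅐ - 19) - 18620 + (-⅐ - 19)*(-70)) = 88825 + (-87514 - 329*(-134/7) - 18620 - 134/7*(-70)) = 88825 + (-87514 + 6298 - 18620 + 1340) = 88825 - 98496 = -9671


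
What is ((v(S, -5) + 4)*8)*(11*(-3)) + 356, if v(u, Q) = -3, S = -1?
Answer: 92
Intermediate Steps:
((v(S, -5) + 4)*8)*(11*(-3)) + 356 = ((-3 + 4)*8)*(11*(-3)) + 356 = (1*8)*(-33) + 356 = 8*(-33) + 356 = -264 + 356 = 92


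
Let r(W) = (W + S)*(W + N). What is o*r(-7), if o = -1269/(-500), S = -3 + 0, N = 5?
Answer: 1269/25 ≈ 50.760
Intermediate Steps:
S = -3
o = 1269/500 (o = -1269*(-1/500) = 1269/500 ≈ 2.5380)
r(W) = (-3 + W)*(5 + W) (r(W) = (W - 3)*(W + 5) = (-3 + W)*(5 + W))
o*r(-7) = 1269*(-15 + (-7)² + 2*(-7))/500 = 1269*(-15 + 49 - 14)/500 = (1269/500)*20 = 1269/25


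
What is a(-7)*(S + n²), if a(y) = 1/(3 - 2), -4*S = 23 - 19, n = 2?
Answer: 3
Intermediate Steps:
S = -1 (S = -(23 - 19)/4 = -¼*4 = -1)
a(y) = 1 (a(y) = 1/1 = 1)
a(-7)*(S + n²) = 1*(-1 + 2²) = 1*(-1 + 4) = 1*3 = 3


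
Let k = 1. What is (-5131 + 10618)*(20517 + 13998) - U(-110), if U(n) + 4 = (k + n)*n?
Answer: 189371819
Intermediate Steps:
U(n) = -4 + n*(1 + n) (U(n) = -4 + (1 + n)*n = -4 + n*(1 + n))
(-5131 + 10618)*(20517 + 13998) - U(-110) = (-5131 + 10618)*(20517 + 13998) - (-4 - 110 + (-110)²) = 5487*34515 - (-4 - 110 + 12100) = 189383805 - 1*11986 = 189383805 - 11986 = 189371819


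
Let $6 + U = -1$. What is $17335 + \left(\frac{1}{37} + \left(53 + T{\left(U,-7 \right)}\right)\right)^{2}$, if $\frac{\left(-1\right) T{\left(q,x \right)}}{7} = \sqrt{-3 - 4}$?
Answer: $\frac{27111492}{1369} - \frac{27468 i \sqrt{7}}{37} \approx 19804.0 - 1964.1 i$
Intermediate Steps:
$U = -7$ ($U = -6 - 1 = -7$)
$T{\left(q,x \right)} = - 7 i \sqrt{7}$ ($T{\left(q,x \right)} = - 7 \sqrt{-3 - 4} = - 7 \sqrt{-7} = - 7 i \sqrt{7}$)
$17335 + \left(\frac{1}{37} + \left(53 + T{\left(U,-7 \right)}\right)\right)^{2} = 17335 + \left(\frac{1}{37} + \left(53 - 7 i \sqrt{7}\right)\right)^{2} = 17335 + \left(\frac{1962}{37} - 7 i \sqrt{7}\right)^{2}$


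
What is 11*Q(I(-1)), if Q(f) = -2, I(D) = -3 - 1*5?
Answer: -22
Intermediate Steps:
I(D) = -8 (I(D) = -3 - 5 = -8)
11*Q(I(-1)) = 11*(-2) = -22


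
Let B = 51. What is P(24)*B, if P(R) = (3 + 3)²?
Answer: 1836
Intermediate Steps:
P(R) = 36 (P(R) = 6² = 36)
P(24)*B = 36*51 = 1836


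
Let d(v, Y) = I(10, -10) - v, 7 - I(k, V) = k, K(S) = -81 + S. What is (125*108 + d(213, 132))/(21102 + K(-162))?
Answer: 4428/6953 ≈ 0.63685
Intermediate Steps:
I(k, V) = 7 - k
d(v, Y) = -3 - v (d(v, Y) = (7 - 1*10) - v = (7 - 10) - v = -3 - v)
(125*108 + d(213, 132))/(21102 + K(-162)) = (125*108 + (-3 - 1*213))/(21102 + (-81 - 162)) = (13500 + (-3 - 213))/(21102 - 243) = (13500 - 216)/20859 = 13284*(1/20859) = 4428/6953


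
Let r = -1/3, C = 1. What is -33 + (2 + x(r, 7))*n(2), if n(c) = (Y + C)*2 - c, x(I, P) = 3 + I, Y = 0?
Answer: -33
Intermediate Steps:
r = -⅓ (r = -1*⅓ = -⅓ ≈ -0.33333)
n(c) = 2 - c (n(c) = (0 + 1)*2 - c = 1*2 - c = 2 - c)
-33 + (2 + x(r, 7))*n(2) = -33 + (2 + (3 - ⅓))*(2 - 1*2) = -33 + (2 + 8/3)*(2 - 2) = -33 + (14/3)*0 = -33 + 0 = -33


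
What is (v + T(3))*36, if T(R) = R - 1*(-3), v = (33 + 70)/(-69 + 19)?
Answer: 3546/25 ≈ 141.84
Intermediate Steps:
v = -103/50 (v = 103/(-50) = 103*(-1/50) = -103/50 ≈ -2.0600)
T(R) = 3 + R (T(R) = R + 3 = 3 + R)
(v + T(3))*36 = (-103/50 + (3 + 3))*36 = (-103/50 + 6)*36 = (197/50)*36 = 3546/25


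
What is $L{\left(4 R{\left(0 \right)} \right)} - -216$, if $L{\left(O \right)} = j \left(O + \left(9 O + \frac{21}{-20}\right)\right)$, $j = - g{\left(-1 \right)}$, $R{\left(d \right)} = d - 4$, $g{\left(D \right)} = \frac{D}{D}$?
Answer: $\frac{7541}{20} \approx 377.05$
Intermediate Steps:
$g{\left(D \right)} = 1$
$R{\left(d \right)} = -4 + d$
$j = -1$ ($j = \left(-1\right) 1 = -1$)
$L{\left(O \right)} = \frac{21}{20} - 10 O$ ($L{\left(O \right)} = - (O + \left(9 O + \frac{21}{-20}\right)) = - (O + \left(9 O + 21 \left(- \frac{1}{20}\right)\right)) = - (O + \left(9 O - \frac{21}{20}\right)) = - (O + \left(- \frac{21}{20} + 9 O\right)) = - (- \frac{21}{20} + 10 O) = \frac{21}{20} - 10 O$)
$L{\left(4 R{\left(0 \right)} \right)} - -216 = \left(\frac{21}{20} - 10 \cdot 4 \left(-4 + 0\right)\right) - -216 = \left(\frac{21}{20} - 10 \cdot 4 \left(-4\right)\right) + 216 = \left(\frac{21}{20} - -160\right) + 216 = \left(\frac{21}{20} + 160\right) + 216 = \frac{3221}{20} + 216 = \frac{7541}{20}$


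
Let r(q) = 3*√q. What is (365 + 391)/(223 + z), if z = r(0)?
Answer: 756/223 ≈ 3.3901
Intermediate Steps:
z = 0 (z = 3*√0 = 3*0 = 0)
(365 + 391)/(223 + z) = (365 + 391)/(223 + 0) = 756/223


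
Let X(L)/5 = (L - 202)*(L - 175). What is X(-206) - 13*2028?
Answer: 750876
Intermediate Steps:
X(L) = 5*(-202 + L)*(-175 + L) (X(L) = 5*((L - 202)*(L - 175)) = 5*((-202 + L)*(-175 + L)) = 5*(-202 + L)*(-175 + L))
X(-206) - 13*2028 = (176750 - 1885*(-206) + 5*(-206)²) - 13*2028 = (176750 + 388310 + 5*42436) - 1*26364 = (176750 + 388310 + 212180) - 26364 = 777240 - 26364 = 750876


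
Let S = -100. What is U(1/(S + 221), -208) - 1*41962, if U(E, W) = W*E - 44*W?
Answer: -3970218/121 ≈ -32812.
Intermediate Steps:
U(E, W) = -44*W + E*W (U(E, W) = E*W - 44*W = -44*W + E*W)
U(1/(S + 221), -208) - 1*41962 = -208*(-44 + 1/(-100 + 221)) - 1*41962 = -208*(-44 + 1/121) - 41962 = -208*(-5323/121) - 41962 = 1107184/121 - 41962 = -3970218/121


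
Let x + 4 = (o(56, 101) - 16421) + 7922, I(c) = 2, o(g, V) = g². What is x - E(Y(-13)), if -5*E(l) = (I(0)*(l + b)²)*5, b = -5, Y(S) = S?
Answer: -4719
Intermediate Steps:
E(l) = -2*(-5 + l)² (E(l) = -2*(l - 5)²*5/5 = -2*(-5 + l)²*5/5 = -2*(-5 + l)²)
x = -5367 (x = -4 + ((56² - 16421) + 7922) = -4 + ((3136 - 16421) + 7922) = -4 + (-13285 + 7922) = -4 - 5363 = -5367)
x - E(Y(-13)) = -5367 - (-2)*(-5 - 13)² = -5367 - (-2)*(-18)² = -5367 - (-2)*324 = -5367 - 1*(-648) = -5367 + 648 = -4719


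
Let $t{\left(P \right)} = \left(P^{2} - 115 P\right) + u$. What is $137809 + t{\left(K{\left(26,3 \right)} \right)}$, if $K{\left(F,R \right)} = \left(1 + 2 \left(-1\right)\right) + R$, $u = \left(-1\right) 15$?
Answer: $137568$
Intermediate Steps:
$u = -15$
$K{\left(F,R \right)} = -1 + R$ ($K{\left(F,R \right)} = \left(1 - 2\right) + R = -1 + R$)
$t{\left(P \right)} = -15 + P^{2} - 115 P$ ($t{\left(P \right)} = \left(P^{2} - 115 P\right) - 15 = -15 + P^{2} - 115 P$)
$137809 + t{\left(K{\left(26,3 \right)} \right)} = 137809 - \left(15 - \left(-1 + 3\right)^{2} + 115 \left(-1 + 3\right)\right) = 137809 - \left(245 - 4\right) = 137809 - 241 = 137568$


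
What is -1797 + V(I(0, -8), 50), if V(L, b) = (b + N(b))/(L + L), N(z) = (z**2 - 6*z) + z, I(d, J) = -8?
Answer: -7763/4 ≈ -1940.8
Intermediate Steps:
N(z) = z**2 - 5*z
V(L, b) = (b + b*(-5 + b))/(2*L) (V(L, b) = (b + b*(-5 + b))/(L + L) = (b + b*(-5 + b))/((2*L)) = (b + b*(-5 + b))*(1/(2*L)) = (b + b*(-5 + b))/(2*L))
-1797 + V(I(0, -8), 50) = -1797 + (1/2)*50*(-4 + 50)/(-8) = -1797 + (1/2)*50*(-1/8)*46 = -1797 - 575/4 = -7763/4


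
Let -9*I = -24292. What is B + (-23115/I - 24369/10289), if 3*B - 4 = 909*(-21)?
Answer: -4778309636569/749821164 ≈ -6372.6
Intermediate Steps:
I = 24292/9 (I = -⅑*(-24292) = 24292/9 ≈ 2699.1)
B = -19085/3 (B = 4/3 + (909*(-21))/3 = 4/3 + (⅓)*(-19089) = 4/3 - 6363 = -19085/3 ≈ -6361.7)
B + (-23115/I - 24369/10289) = -19085/3 + (-23115/24292/9 - 24369/10289) = -19085/3 + (-23115*9/24292 - 24369*1/10289) = -19085/3 + (-208035/24292 - 24369/10289) = -19085/3 - 2732443863/249940388 = -4778309636569/749821164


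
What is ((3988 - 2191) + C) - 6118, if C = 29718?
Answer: 25397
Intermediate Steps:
((3988 - 2191) + C) - 6118 = ((3988 - 2191) + 29718) - 6118 = (1797 + 29718) - 6118 = 31515 - 6118 = 25397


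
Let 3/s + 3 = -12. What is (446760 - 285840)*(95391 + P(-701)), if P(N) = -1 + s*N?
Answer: 15372719784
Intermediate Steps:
s = -⅕ (s = 3/(-3 - 12) = 3/(-15) = 3*(-1/15) = -⅕ ≈ -0.20000)
P(N) = -1 - N/5
(446760 - 285840)*(95391 + P(-701)) = (446760 - 285840)*(95391 + (-1 - ⅕*(-701))) = 160920*(95391 + (-1 + 701/5)) = 160920*(95391 + 696/5) = 160920*(477651/5) = 15372719784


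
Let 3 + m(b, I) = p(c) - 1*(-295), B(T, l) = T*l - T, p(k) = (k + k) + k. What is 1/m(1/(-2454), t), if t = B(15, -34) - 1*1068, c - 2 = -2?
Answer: 1/292 ≈ 0.0034247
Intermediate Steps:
c = 0 (c = 2 - 2 = 0)
p(k) = 3*k (p(k) = 2*k + k = 3*k)
B(T, l) = -T + T*l
t = -1593 (t = 15*(-1 - 34) - 1*1068 = 15*(-35) - 1068 = -525 - 1068 = -1593)
m(b, I) = 292 (m(b, I) = -3 + (3*0 - 1*(-295)) = -3 + (0 + 295) = -3 + 295 = 292)
1/m(1/(-2454), t) = 1/292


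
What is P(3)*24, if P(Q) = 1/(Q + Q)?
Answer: 4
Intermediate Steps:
P(Q) = 1/(2*Q)
P(3)*24 = ((½)/3)*24 = ((½)*(⅓))*24 = (⅙)*24 = 4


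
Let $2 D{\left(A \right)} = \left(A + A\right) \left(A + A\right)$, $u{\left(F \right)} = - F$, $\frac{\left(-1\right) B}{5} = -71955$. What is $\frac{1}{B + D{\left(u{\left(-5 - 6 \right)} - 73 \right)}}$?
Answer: $\frac{1}{367463} \approx 2.7214 \cdot 10^{-6}$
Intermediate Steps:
$B = 359775$ ($B = \left(-5\right) \left(-71955\right) = 359775$)
$D{\left(A \right)} = 2 A^{2}$ ($D{\left(A \right)} = \frac{\left(A + A\right) \left(A + A\right)}{2} = \frac{2 A 2 A}{2} = \frac{4 A^{2}}{2} = 2 A^{2}$)
$\frac{1}{B + D{\left(u{\left(-5 - 6 \right)} - 73 \right)}} = \frac{1}{359775 + 2 \left(- (-5 - 6) - 73\right)^{2}} = \frac{1}{359775 + 2 \left(\left(-1\right) \left(-11\right) - 73\right)^{2}} = \frac{1}{359775 + 2 \left(11 - 73\right)^{2}} = \frac{1}{359775 + 2 \left(-62\right)^{2}} = \frac{1}{359775 + 2 \cdot 3844} = \frac{1}{359775 + 7688} = \frac{1}{367463}$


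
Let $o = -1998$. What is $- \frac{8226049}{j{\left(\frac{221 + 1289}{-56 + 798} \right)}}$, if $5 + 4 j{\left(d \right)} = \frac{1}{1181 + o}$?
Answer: $\frac{13441364066}{2043} \approx 6.5792 \cdot 10^{6}$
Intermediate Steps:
$j{\left(d \right)} = - \frac{2043}{1634}$ ($j{\left(d \right)} = - \frac{5}{4} + \frac{1}{4 \left(1181 - 1998\right)} = - \frac{5}{4} + \frac{1}{4 \left(-817\right)} = - \frac{5}{4} + \frac{1}{4} \left(- \frac{1}{817}\right) = - \frac{5}{4} - \frac{1}{3268} = - \frac{2043}{1634}$)
$- \frac{8226049}{j{\left(\frac{221 + 1289}{-56 + 798} \right)}} = - \frac{8226049}{- \frac{2043}{1634}} = \left(-8226049\right) \left(- \frac{1634}{2043}\right) = \frac{13441364066}{2043}$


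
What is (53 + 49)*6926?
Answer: 706452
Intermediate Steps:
(53 + 49)*6926 = 102*6926 = 706452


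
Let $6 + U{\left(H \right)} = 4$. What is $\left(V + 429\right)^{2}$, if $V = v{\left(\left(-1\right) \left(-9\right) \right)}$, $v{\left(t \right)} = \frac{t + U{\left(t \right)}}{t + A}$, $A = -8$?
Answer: $190096$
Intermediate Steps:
$U{\left(H \right)} = -2$ ($U{\left(H \right)} = -6 + 4 = -2$)
$v{\left(t \right)} = \frac{-2 + t}{-8 + t}$ ($v{\left(t \right)} = \frac{t - 2}{t - 8} = \frac{-2 + t}{-8 + t}$)
$V = 7$ ($V = \frac{-2 - -9}{-8 - -9} = \frac{-2 + 9}{-8 + 9} = 1^{-1} \cdot 7 = 1 \cdot 7 = 7$)
$\left(V + 429\right)^{2} = \left(7 + 429\right)^{2} = 436^{2} = 190096$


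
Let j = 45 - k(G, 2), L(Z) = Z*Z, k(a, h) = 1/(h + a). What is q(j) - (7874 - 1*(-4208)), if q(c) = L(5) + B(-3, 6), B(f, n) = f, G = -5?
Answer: -12060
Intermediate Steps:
k(a, h) = 1/(a + h)
L(Z) = Z²
j = 136/3 (j = 45 - 1/(-5 + 2) = 45 - 1/(-3) = 45 - 1*(-⅓) = 45 + ⅓ = 136/3 ≈ 45.333)
q(c) = 22 (q(c) = 5² - 3 = 25 - 3 = 22)
q(j) - (7874 - 1*(-4208)) = 22 - (7874 - 1*(-4208)) = 22 - (7874 + 4208) = 22 - 1*12082 = 22 - 12082 = -12060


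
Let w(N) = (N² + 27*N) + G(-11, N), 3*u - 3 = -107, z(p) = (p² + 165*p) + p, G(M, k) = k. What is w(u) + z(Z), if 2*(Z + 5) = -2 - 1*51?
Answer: -144203/36 ≈ -4005.6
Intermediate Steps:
Z = -63/2 (Z = -5 + (-2 - 1*51)/2 = -5 + (-2 - 51)/2 = -5 + (½)*(-53) = -5 - 53/2 = -63/2 ≈ -31.500)
z(p) = p² + 166*p
u = -104/3 (u = 1 + (⅓)*(-107) = 1 - 107/3 = -104/3 ≈ -34.667)
w(N) = N² + 28*N (w(N) = (N² + 27*N) + N = N² + 28*N)
w(u) + z(Z) = -104*(28 - 104/3)/3 - 63*(166 - 63/2)/2 = -104/3*(-20/3) - 63/2*269/2 = 2080/9 - 16947/4 = -144203/36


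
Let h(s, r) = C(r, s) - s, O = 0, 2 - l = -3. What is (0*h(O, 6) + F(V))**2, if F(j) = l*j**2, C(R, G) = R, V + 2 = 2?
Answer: 0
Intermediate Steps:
l = 5 (l = 2 - 1*(-3) = 2 + 3 = 5)
V = 0 (V = -2 + 2 = 0)
h(s, r) = r - s
F(j) = 5*j**2
(0*h(O, 6) + F(V))**2 = (0*(6 - 1*0) + 5*0**2)**2 = (0*(6 + 0) + 5*0)**2 = (0*6 + 0)**2 = (0 + 0)**2 = 0**2 = 0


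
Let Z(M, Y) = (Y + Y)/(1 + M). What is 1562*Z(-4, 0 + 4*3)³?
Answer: -799744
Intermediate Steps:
Z(M, Y) = 2*Y/(1 + M) (Z(M, Y) = (2*Y)/(1 + M) = 2*Y/(1 + M))
1562*Z(-4, 0 + 4*3)³ = 1562*(2*(0 + 4*3)/(1 - 4))³ = 1562*(2*(0 + 12)/(-3))³ = 1562*(2*12*(-⅓))³ = 1562*(-8)³ = 1562*(-512) = -799744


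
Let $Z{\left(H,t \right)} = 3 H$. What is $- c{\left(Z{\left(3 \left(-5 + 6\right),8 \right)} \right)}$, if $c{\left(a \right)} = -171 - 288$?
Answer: $459$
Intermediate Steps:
$c{\left(a \right)} = -459$ ($c{\left(a \right)} = -171 - 288 = -459$)
$- c{\left(Z{\left(3 \left(-5 + 6\right),8 \right)} \right)} = \left(-1\right) \left(-459\right) = 459$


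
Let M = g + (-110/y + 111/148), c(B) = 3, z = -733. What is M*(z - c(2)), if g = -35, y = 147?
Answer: 3786536/147 ≈ 25759.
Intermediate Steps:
M = -20579/588 (M = -35 + (-110/147 + 111/148) = -35 + (-110*1/147 + 111*(1/148)) = -35 + (-110/147 + 3/4) = -35 + 1/588 = -20579/588 ≈ -34.998)
M*(z - c(2)) = -20579*(-733 - 1*3)/588 = -20579*(-733 - 3)/588 = -20579/588*(-736) = 3786536/147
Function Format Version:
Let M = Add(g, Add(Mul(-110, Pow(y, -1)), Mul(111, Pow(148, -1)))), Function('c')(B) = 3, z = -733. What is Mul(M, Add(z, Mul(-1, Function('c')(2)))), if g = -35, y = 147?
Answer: Rational(3786536, 147) ≈ 25759.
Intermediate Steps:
M = Rational(-20579, 588) (M = Add(-35, Add(Mul(-110, Pow(147, -1)), Mul(111, Pow(148, -1)))) = Add(-35, Add(Mul(-110, Rational(1, 147)), Mul(111, Rational(1, 148)))) = Add(-35, Add(Rational(-110, 147), Rational(3, 4))) = Add(-35, Rational(1, 588)) = Rational(-20579, 588) ≈ -34.998)
Mul(M, Add(z, Mul(-1, Function('c')(2)))) = Mul(Rational(-20579, 588), Add(-733, Mul(-1, 3))) = Mul(Rational(-20579, 588), Add(-733, -3)) = Mul(Rational(-20579, 588), -736) = Rational(3786536, 147)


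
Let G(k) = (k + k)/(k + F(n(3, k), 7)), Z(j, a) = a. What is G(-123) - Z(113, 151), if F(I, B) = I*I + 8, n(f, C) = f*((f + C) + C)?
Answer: -40115236/265663 ≈ -151.00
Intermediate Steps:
n(f, C) = f*(f + 2*C) (n(f, C) = f*((C + f) + C) = f*(f + 2*C))
F(I, B) = 8 + I**2 (F(I, B) = I**2 + 8 = 8 + I**2)
G(k) = 2*k/(8 + k + (9 + 6*k)**2) (G(k) = (k + k)/(k + (8 + (3*(3 + 2*k))**2)) = (2*k)/(k + (8 + (9 + 6*k)**2)) = (2*k)/(8 + k + (9 + 6*k)**2) = 2*k/(8 + k + (9 + 6*k)**2))
G(-123) - Z(113, 151) = 2*(-123)/(89 + 36*(-123)**2 + 109*(-123)) - 1*151 = 2*(-123)/(89 + 36*15129 - 13407) - 151 = 2*(-123)/(89 + 544644 - 13407) - 151 = 2*(-123)/531326 - 151 = 2*(-123)*(1/531326) - 151 = -123/265663 - 151 = -40115236/265663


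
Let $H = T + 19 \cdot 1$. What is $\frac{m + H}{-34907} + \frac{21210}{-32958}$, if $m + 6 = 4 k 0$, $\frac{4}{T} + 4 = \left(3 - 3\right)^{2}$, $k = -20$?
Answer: $- \frac{123462161}{191744151} \approx -0.64389$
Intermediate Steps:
$T = -1$ ($T = \frac{4}{-4 + \left(3 - 3\right)^{2}} = \frac{4}{-4 + 0^{2}} = \frac{4}{-4 + 0} = \frac{4}{-4} = 4 \left(- \frac{1}{4}\right) = -1$)
$H = 18$ ($H = -1 + 19 \cdot 1 = -1 + 19 = 18$)
$m = -6$ ($m = -6 + 4 \left(-20\right) 0 = -6 - 0 = -6 + 0 = -6$)
$\frac{m + H}{-34907} + \frac{21210}{-32958} = \frac{-6 + 18}{-34907} + \frac{21210}{-32958} = 12 \left(- \frac{1}{34907}\right) + 21210 \left(- \frac{1}{32958}\right) = - \frac{12}{34907} - \frac{3535}{5493} = - \frac{123462161}{191744151}$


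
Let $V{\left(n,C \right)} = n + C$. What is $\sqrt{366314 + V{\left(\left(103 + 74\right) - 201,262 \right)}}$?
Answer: $6 \sqrt{10182} \approx 605.44$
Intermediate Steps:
$V{\left(n,C \right)} = C + n$
$\sqrt{366314 + V{\left(\left(103 + 74\right) - 201,262 \right)}} = \sqrt{366314 + \left(262 + \left(\left(103 + 74\right) - 201\right)\right)} = \sqrt{366314 + \left(262 + \left(177 - 201\right)\right)} = \sqrt{366314 + \left(262 - 24\right)} = \sqrt{366314 + 238} = \sqrt{366552} = 6 \sqrt{10182}$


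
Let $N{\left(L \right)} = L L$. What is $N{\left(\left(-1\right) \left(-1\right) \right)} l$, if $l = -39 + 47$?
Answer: $8$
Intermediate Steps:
$l = 8$
$N{\left(L \right)} = L^{2}$
$N{\left(\left(-1\right) \left(-1\right) \right)} l = \left(\left(-1\right) \left(-1\right)\right)^{2} \cdot 8 = 1^{2} \cdot 8 = 1 \cdot 8 = 8$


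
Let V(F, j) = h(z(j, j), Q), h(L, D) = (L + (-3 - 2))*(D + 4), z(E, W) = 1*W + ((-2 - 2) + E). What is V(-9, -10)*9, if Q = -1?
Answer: -783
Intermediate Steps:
z(E, W) = -4 + E + W (z(E, W) = W + (-4 + E) = -4 + E + W)
h(L, D) = (-5 + L)*(4 + D) (h(L, D) = (L - 5)*(4 + D) = (-5 + L)*(4 + D))
V(F, j) = -27 + 6*j (V(F, j) = -20 - 5*(-1) + 4*(-4 + j + j) - (-4 + j + j) = -20 + 5 + 4*(-4 + 2*j) - (-4 + 2*j) = -20 + 5 + (-16 + 8*j) + (4 - 2*j) = -27 + 6*j)
V(-9, -10)*9 = (-27 + 6*(-10))*9 = (-27 - 60)*9 = -87*9 = -783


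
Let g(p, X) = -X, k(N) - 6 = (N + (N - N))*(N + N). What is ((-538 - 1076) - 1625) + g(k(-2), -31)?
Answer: -3208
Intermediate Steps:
k(N) = 6 + 2*N² (k(N) = 6 + (N + (N - N))*(N + N) = 6 + (N + 0)*(2*N) = 6 + N*(2*N) = 6 + 2*N²)
((-538 - 1076) - 1625) + g(k(-2), -31) = ((-538 - 1076) - 1625) - 1*(-31) = (-1614 - 1625) + 31 = -3239 + 31 = -3208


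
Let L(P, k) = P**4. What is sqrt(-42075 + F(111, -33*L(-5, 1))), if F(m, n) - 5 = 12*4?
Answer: I*sqrt(42022) ≈ 204.99*I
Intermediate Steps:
F(m, n) = 53 (F(m, n) = 5 + 12*4 = 5 + 48 = 53)
sqrt(-42075 + F(111, -33*L(-5, 1))) = sqrt(-42075 + 53) = sqrt(-42022) = I*sqrt(42022)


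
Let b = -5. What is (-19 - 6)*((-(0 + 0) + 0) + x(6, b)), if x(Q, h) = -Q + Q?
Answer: 0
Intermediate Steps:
x(Q, h) = 0
(-19 - 6)*((-(0 + 0) + 0) + x(6, b)) = (-19 - 6)*((-(0 + 0) + 0) + 0) = -25*((-1*0 + 0) + 0) = -25*((0 + 0) + 0) = -25*(0 + 0) = -25*0 = 0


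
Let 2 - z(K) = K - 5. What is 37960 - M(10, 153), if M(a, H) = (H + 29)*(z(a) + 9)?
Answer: 36868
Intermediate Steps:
z(K) = 7 - K (z(K) = 2 - (K - 5) = 2 - (-5 + K) = 2 + (5 - K) = 7 - K)
M(a, H) = (16 - a)*(29 + H) (M(a, H) = (H + 29)*((7 - a) + 9) = (29 + H)*(16 - a) = (16 - a)*(29 + H))
37960 - M(10, 153) = 37960 - (464 - 29*10 + 16*153 - 1*153*10) = 37960 - (464 - 290 + 2448 - 1530) = 37960 - 1*1092 = 37960 - 1092 = 36868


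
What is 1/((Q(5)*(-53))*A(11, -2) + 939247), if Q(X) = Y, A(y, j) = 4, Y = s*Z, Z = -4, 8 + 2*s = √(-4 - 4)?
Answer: 935855/875826019233 - 848*I*√2/875826019233 ≈ 1.0685e-6 - 1.3693e-9*I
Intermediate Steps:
s = -4 + I*√2 (s = -4 + √(-4 - 4)/2 = -4 + √(-8)/2 = -4 + (2*I*√2)/2 = -4 + I*√2 ≈ -4.0 + 1.4142*I)
Y = 16 - 4*I*√2 (Y = (-4 + I*√2)*(-4) = 16 - 4*I*√2 ≈ 16.0 - 5.6569*I)
Q(X) = 16 - 4*I*√2
1/((Q(5)*(-53))*A(11, -2) + 939247) = 1/(((16 - 4*I*√2)*(-53))*4 + 939247) = 1/((-848 + 212*I*√2)*4 + 939247) = 1/((-3392 + 848*I*√2) + 939247) = 1/(935855 + 848*I*√2)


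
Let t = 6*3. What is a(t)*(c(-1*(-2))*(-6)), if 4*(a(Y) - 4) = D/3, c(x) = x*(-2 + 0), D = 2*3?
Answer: 108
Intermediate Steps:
D = 6
c(x) = -2*x (c(x) = x*(-2) = -2*x)
t = 18
a(Y) = 9/2 (a(Y) = 4 + (6/3)/4 = 4 + (6*(⅓))/4 = 4 + (¼)*2 = 4 + ½ = 9/2)
a(t)*(c(-1*(-2))*(-6)) = 9*(-(-2)*(-2)*(-6))/2 = 9*(-2*2*(-6))/2 = 9*(-4*(-6))/2 = (9/2)*24 = 108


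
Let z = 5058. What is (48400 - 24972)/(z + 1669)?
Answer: 23428/6727 ≈ 3.4827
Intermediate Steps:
(48400 - 24972)/(z + 1669) = (48400 - 24972)/(5058 + 1669) = 23428/6727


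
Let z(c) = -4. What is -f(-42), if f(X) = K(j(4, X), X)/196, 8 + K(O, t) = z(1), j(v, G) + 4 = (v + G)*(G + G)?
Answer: 3/49 ≈ 0.061224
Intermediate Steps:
j(v, G) = -4 + 2*G*(G + v) (j(v, G) = -4 + (v + G)*(G + G) = -4 + (G + v)*(2*G) = -4 + 2*G*(G + v))
K(O, t) = -12 (K(O, t) = -8 - 4 = -12)
f(X) = -3/49 (f(X) = -12/196 = -12*1/196 = -3/49)
-f(-42) = -1*(-3/49) = 3/49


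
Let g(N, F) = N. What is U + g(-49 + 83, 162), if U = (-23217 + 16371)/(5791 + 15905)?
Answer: 121803/3616 ≈ 33.684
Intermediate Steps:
U = -1141/3616 (U = -6846/21696 = -6846*1/21696 = -1141/3616 ≈ -0.31554)
U + g(-49 + 83, 162) = -1141/3616 + (-49 + 83) = -1141/3616 + 34 = 121803/3616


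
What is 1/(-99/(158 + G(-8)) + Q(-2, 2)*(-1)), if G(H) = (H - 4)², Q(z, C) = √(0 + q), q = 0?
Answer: -302/99 ≈ -3.0505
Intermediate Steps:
Q(z, C) = 0 (Q(z, C) = √(0 + 0) = √0 = 0)
G(H) = (-4 + H)²
1/(-99/(158 + G(-8)) + Q(-2, 2)*(-1)) = 1/(-99/(158 + (-4 - 8)²) + 0*(-1)) = 1/(-99/(158 + (-12)²) + 0) = 1/(-99/(158 + 144) + 0) = 1/(-99/302 + 0) = 1/(-99/302) = -302/99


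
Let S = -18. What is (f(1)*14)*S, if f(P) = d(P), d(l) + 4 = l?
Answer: 756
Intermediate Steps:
d(l) = -4 + l
f(P) = -4 + P
(f(1)*14)*S = ((-4 + 1)*14)*(-18) = -3*14*(-18) = -42*(-18) = 756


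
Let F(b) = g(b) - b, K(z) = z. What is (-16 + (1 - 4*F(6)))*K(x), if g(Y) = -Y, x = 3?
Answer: 99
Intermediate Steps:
F(b) = -2*b (F(b) = -b - b = -2*b)
(-16 + (1 - 4*F(6)))*K(x) = (-16 + (1 - (-8)*6))*3 = (-16 + (1 - 4*(-12)))*3 = (-16 + (1 + 48))*3 = (-16 + 49)*3 = 33*3 = 99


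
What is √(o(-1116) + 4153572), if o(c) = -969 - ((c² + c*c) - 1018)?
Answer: √1662709 ≈ 1289.5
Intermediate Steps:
o(c) = 49 - 2*c² (o(c) = -969 - ((c² + c²) - 1018) = -969 - (2*c² - 1018) = -969 - (-1018 + 2*c²) = -969 + (1018 - 2*c²) = 49 - 2*c²)
√(o(-1116) + 4153572) = √((49 - 2*(-1116)²) + 4153572) = √((49 - 2*1245456) + 4153572) = √((49 - 2490912) + 4153572) = √(-2490863 + 4153572) = √1662709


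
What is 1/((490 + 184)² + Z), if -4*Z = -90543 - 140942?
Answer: 4/2048589 ≈ 1.9526e-6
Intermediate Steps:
Z = 231485/4 (Z = -(-90543 - 140942)/4 = -¼*(-231485) = 231485/4 ≈ 57871.)
1/((490 + 184)² + Z) = 1/((490 + 184)² + 231485/4) = 1/(674² + 231485/4) = 1/(454276 + 231485/4) = 1/(2048589/4) = 4/2048589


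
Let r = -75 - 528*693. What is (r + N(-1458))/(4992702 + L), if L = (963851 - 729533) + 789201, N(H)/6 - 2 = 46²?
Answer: -117757/2005407 ≈ -0.058720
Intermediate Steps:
N(H) = 12708 (N(H) = 12 + 6*46² = 12 + 6*2116 = 12 + 12696 = 12708)
L = 1023519 (L = 234318 + 789201 = 1023519)
r = -365979 (r = -75 - 365904 = -365979)
(r + N(-1458))/(4992702 + L) = (-365979 + 12708)/(4992702 + 1023519) = -353271/6016221 = -353271*1/6016221 = -117757/2005407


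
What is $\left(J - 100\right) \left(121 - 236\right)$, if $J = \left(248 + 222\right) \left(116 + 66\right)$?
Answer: $-9825600$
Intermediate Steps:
$J = 85540$ ($J = 470 \cdot 182 = 85540$)
$\left(J - 100\right) \left(121 - 236\right) = \left(85540 - 100\right) \left(121 - 236\right) = 85440 \left(-115\right) = -9825600$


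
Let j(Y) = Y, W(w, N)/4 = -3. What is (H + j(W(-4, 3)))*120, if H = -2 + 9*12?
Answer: 11280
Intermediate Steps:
H = 106 (H = -2 + 108 = 106)
W(w, N) = -12 (W(w, N) = 4*(-3) = -12)
(H + j(W(-4, 3)))*120 = (106 - 12)*120 = 94*120 = 11280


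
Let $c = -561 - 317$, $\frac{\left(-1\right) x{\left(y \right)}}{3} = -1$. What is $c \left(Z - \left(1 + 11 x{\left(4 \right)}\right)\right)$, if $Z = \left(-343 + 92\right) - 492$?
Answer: $682206$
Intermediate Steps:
$x{\left(y \right)} = 3$ ($x{\left(y \right)} = \left(-3\right) \left(-1\right) = 3$)
$c = -878$
$Z = -743$ ($Z = -251 - 492 = -743$)
$c \left(Z - \left(1 + 11 x{\left(4 \right)}\right)\right) = - 878 \left(-743 - 34\right) = \left(-878\right) \left(-777\right) = 682206$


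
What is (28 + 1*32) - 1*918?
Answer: -858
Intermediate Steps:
(28 + 1*32) - 1*918 = (28 + 32) - 918 = 60 - 918 = -858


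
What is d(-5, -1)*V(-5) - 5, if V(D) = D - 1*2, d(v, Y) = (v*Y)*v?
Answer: 170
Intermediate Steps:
d(v, Y) = Y*v**2 (d(v, Y) = (Y*v)*v = Y*v**2)
V(D) = -2 + D (V(D) = D - 2 = -2 + D)
d(-5, -1)*V(-5) - 5 = (-1*(-5)**2)*(-2 - 5) - 5 = -1*25*(-7) - 5 = -25*(-7) - 5 = 175 - 5 = 170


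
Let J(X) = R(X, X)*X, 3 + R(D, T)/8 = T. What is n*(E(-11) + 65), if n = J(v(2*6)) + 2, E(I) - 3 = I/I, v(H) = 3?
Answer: 138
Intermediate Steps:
R(D, T) = -24 + 8*T
E(I) = 4 (E(I) = 3 + I/I = 3 + 1 = 4)
J(X) = X*(-24 + 8*X) (J(X) = (-24 + 8*X)*X = X*(-24 + 8*X))
n = 2 (n = 8*3*(-3 + 3) + 2 = 8*3*0 + 2 = 0 + 2 = 2)
n*(E(-11) + 65) = 2*(4 + 65) = 2*69 = 138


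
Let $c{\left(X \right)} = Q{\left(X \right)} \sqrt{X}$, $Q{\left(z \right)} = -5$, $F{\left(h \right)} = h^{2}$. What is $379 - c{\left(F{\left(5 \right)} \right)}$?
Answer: $404$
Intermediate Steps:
$c{\left(X \right)} = - 5 \sqrt{X}$
$379 - c{\left(F{\left(5 \right)} \right)} = 379 - - 5 \sqrt{5^{2}} = 379 - - 5 \sqrt{25} = 379 - \left(-5\right) 5 = 379 - -25 = 379 + 25 = 404$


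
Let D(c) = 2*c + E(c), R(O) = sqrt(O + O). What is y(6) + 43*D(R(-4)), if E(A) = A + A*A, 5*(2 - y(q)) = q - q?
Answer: -342 + 258*I*sqrt(2) ≈ -342.0 + 364.87*I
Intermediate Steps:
y(q) = 2 (y(q) = 2 - (q - q)/5 = 2 - 1/5*0 = 2 + 0 = 2)
E(A) = A + A**2
R(O) = sqrt(2)*sqrt(O) (R(O) = sqrt(2*O) = sqrt(2)*sqrt(O))
D(c) = 2*c + c*(1 + c)
y(6) + 43*D(R(-4)) = 2 + 43*((sqrt(2)*sqrt(-4))*(3 + sqrt(2)*sqrt(-4))) = 2 + 43*((sqrt(2)*(2*I))*(3 + sqrt(2)*(2*I))) = 2 + 43*((2*I*sqrt(2))*(3 + 2*I*sqrt(2))) = 2 + 43*(2*I*sqrt(2)*(3 + 2*I*sqrt(2))) = 2 + 86*I*sqrt(2)*(3 + 2*I*sqrt(2))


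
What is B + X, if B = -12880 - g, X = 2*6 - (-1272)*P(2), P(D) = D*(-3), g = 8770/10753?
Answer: -220445270/10753 ≈ -20501.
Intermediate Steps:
g = 8770/10753 (g = 8770*(1/10753) = 8770/10753 ≈ 0.81559)
P(D) = -3*D
X = -7620 (X = 2*6 - (-1272)*(-3*2) = 12 - (-1272)*(-6) = 12 - 106*72 = 12 - 7632 = -7620)
B = -138507410/10753 (B = -12880 - 1*8770/10753 = -12880 - 8770/10753 = -138507410/10753 ≈ -12881.)
B + X = -138507410/10753 - 7620 = -220445270/10753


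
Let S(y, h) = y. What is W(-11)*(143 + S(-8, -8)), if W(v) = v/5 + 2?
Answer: -27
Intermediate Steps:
W(v) = 2 + v/5 (W(v) = v*(1/5) + 2 = v/5 + 2 = 2 + v/5)
W(-11)*(143 + S(-8, -8)) = (2 + (1/5)*(-11))*(143 - 8) = (2 - 11/5)*135 = -1/5*135 = -27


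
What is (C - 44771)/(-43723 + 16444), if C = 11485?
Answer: 33286/27279 ≈ 1.2202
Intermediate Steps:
(C - 44771)/(-43723 + 16444) = (11485 - 44771)/(-43723 + 16444) = -33286/(-27279) = -33286*(-1/27279) = 33286/27279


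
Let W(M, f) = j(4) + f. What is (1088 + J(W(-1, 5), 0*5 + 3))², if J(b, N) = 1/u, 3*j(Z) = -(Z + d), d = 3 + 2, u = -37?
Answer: 1620465025/1369 ≈ 1.1837e+6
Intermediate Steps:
d = 5
j(Z) = -5/3 - Z/3 (j(Z) = (-(Z + 5))/3 = (-(5 + Z))/3 = (-5 - Z)/3 = -5/3 - Z/3)
W(M, f) = -3 + f (W(M, f) = (-5/3 - ⅓*4) + f = (-5/3 - 4/3) + f = -3 + f)
J(b, N) = -1/37 (J(b, N) = 1/(-37) = -1/37)
(1088 + J(W(-1, 5), 0*5 + 3))² = (1088 - 1/37)² = (40255/37)² = 1620465025/1369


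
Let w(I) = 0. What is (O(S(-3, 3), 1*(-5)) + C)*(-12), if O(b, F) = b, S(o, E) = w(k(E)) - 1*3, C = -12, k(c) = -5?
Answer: 180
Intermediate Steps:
S(o, E) = -3 (S(o, E) = 0 - 1*3 = 0 - 3 = -3)
(O(S(-3, 3), 1*(-5)) + C)*(-12) = (-3 - 12)*(-12) = -15*(-12) = 180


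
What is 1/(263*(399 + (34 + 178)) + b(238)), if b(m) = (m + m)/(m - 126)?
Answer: 4/642789 ≈ 6.2229e-6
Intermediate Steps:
b(m) = 2*m/(-126 + m) (b(m) = (2*m)/(-126 + m) = 2*m/(-126 + m))
1/(263*(399 + (34 + 178)) + b(238)) = 1/(263*(399 + (34 + 178)) + 2*238/(-126 + 238)) = 1/(263*(399 + 212) + 2*238/112) = 1/(263*611 + 2*238*(1/112)) = 1/(160693 + 17/4) = 1/(642789/4) = 4/642789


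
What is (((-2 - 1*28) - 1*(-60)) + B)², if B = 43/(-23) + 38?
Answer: 2313441/529 ≈ 4373.2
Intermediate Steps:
B = 831/23 (B = 43*(-1/23) + 38 = -43/23 + 38 = 831/23 ≈ 36.130)
(((-2 - 1*28) - 1*(-60)) + B)² = (((-2 - 1*28) - 1*(-60)) + 831/23)² = (((-2 - 28) + 60) + 831/23)² = ((-30 + 60) + 831/23)² = (30 + 831/23)² = (1521/23)² = 2313441/529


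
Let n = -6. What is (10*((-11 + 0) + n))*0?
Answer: 0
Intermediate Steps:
(10*((-11 + 0) + n))*0 = (10*((-11 + 0) - 6))*0 = (10*(-11 - 6))*0 = (10*(-17))*0 = -170*0 = 0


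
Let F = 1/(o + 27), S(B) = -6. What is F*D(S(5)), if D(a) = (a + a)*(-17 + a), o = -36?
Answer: -92/3 ≈ -30.667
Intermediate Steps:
D(a) = 2*a*(-17 + a) (D(a) = (2*a)*(-17 + a) = 2*a*(-17 + a))
F = -1/9 (F = 1/(-36 + 27) = 1/(-9) = -1/9 ≈ -0.11111)
F*D(S(5)) = -2*(-6)*(-17 - 6)/9 = -2*(-6)*(-23)/9 = -1/9*276 = -92/3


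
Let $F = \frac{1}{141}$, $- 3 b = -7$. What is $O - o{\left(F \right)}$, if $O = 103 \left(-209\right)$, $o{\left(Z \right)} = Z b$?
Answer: $- \frac{9105928}{423} \approx -21527.0$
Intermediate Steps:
$b = \frac{7}{3}$ ($b = \left(- \frac{1}{3}\right) \left(-7\right) = \frac{7}{3} \approx 2.3333$)
$F = \frac{1}{141} \approx 0.0070922$
$o{\left(Z \right)} = \frac{7 Z}{3}$ ($o{\left(Z \right)} = Z \frac{7}{3} = \frac{7 Z}{3}$)
$O = -21527$
$O - o{\left(F \right)} = -21527 - \frac{7}{3} \cdot \frac{1}{141} = -21527 - \frac{7}{423} = - \frac{9105928}{423}$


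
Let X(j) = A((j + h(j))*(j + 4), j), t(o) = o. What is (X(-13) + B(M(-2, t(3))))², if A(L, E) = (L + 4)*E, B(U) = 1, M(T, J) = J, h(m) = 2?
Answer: 1790244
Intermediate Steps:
A(L, E) = E*(4 + L) (A(L, E) = (4 + L)*E = E*(4 + L))
X(j) = j*(4 + (2 + j)*(4 + j)) (X(j) = j*(4 + (j + 2)*(j + 4)) = j*(4 + (2 + j)*(4 + j)))
(X(-13) + B(M(-2, t(3))))² = (-13*(12 + (-13)² + 6*(-13)) + 1)² = (-13*(12 + 169 - 78) + 1)² = (-13*103 + 1)² = (-1339 + 1)² = (-1338)² = 1790244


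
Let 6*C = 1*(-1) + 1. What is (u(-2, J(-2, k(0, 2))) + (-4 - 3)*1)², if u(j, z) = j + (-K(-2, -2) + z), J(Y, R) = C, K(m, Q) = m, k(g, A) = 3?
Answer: 49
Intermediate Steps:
C = 0 (C = (1*(-1) + 1)/6 = (-1 + 1)/6 = (⅙)*0 = 0)
J(Y, R) = 0
u(j, z) = 2 + j + z (u(j, z) = j + (-1*(-2) + z) = j + (2 + z) = 2 + j + z)
(u(-2, J(-2, k(0, 2))) + (-4 - 3)*1)² = ((2 - 2 + 0) + (-4 - 3)*1)² = (0 - 7*1)² = (0 - 7)² = (-7)² = 49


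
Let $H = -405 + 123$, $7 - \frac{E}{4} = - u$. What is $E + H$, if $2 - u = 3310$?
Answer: $-13486$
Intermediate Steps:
$u = -3308$ ($u = 2 - 3310 = -3308$)
$E = -13204$ ($E = 28 - 4 \left(\left(-1\right) \left(-3308\right)\right) = 28 - 13232 = -13204$)
$H = -282$
$E + H = -13204 - 282 = -13486$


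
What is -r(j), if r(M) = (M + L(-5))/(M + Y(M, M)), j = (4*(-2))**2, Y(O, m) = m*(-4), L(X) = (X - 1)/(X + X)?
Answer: 323/960 ≈ 0.33646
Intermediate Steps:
L(X) = (-1 + X)/(2*X) (L(X) = (-1 + X)/((2*X)) = (-1 + X)*(1/(2*X)) = (-1 + X)/(2*X))
Y(O, m) = -4*m
j = 64 (j = (-8)**2 = 64)
r(M) = -(3/5 + M)/(3*M) (r(M) = (M + (1/2)*(-1 - 5)/(-5))/(M - 4*M) = (M + (1/2)*(-1/5)*(-6))/((-3*M)) = (M + 3/5)*(-1/(3*M)) = (3/5 + M)*(-1/(3*M)) = -(3/5 + M)/(3*M))
-r(j) = -(-3 - 5*64)/(15*64) = -(-3 - 320)/(15*64) = -(-323)/(15*64) = -1*(-323/960) = 323/960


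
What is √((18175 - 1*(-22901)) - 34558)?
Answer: √6518 ≈ 80.734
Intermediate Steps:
√((18175 - 1*(-22901)) - 34558) = √((18175 + 22901) - 34558) = √(41076 - 34558) = √6518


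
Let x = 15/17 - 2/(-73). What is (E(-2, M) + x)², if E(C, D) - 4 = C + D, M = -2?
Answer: 1274641/1540081 ≈ 0.82765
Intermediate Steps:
E(C, D) = 4 + C + D (E(C, D) = 4 + (C + D) = 4 + C + D)
x = 1129/1241 (x = 15*(1/17) - 2*(-1/73) = 15/17 + 2/73 = 1129/1241 ≈ 0.90975)
(E(-2, M) + x)² = ((4 - 2 - 2) + 1129/1241)² = (0 + 1129/1241)² = (1129/1241)² = 1274641/1540081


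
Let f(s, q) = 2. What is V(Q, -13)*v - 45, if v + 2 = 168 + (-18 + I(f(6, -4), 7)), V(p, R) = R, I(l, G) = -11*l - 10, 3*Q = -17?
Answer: -1553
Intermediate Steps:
Q = -17/3 (Q = (1/3)*(-17) = -17/3 ≈ -5.6667)
I(l, G) = -10 - 11*l
v = 116 (v = -2 + (168 + (-18 + (-10 - 11*2))) = -2 + (168 + (-18 + (-10 - 22))) = -2 + (168 + (-18 - 32)) = -2 + (168 - 50) = -2 + 118 = 116)
V(Q, -13)*v - 45 = -13*116 - 45 = -1508 - 45 = -1553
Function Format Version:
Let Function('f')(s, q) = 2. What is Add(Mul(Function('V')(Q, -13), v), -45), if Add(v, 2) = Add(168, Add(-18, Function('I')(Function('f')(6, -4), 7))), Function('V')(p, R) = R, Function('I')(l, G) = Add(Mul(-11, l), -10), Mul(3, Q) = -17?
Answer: -1553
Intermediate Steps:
Q = Rational(-17, 3) (Q = Mul(Rational(1, 3), -17) = Rational(-17, 3) ≈ -5.6667)
Function('I')(l, G) = Add(-10, Mul(-11, l))
v = 116 (v = Add(-2, Add(168, Add(-18, Add(-10, Mul(-11, 2))))) = Add(-2, Add(168, Add(-18, Add(-10, -22)))) = Add(-2, Add(168, Add(-18, -32))) = Add(-2, Add(168, -50)) = Add(-2, 118) = 116)
Add(Mul(Function('V')(Q, -13), v), -45) = Add(Mul(-13, 116), -45) = Add(-1508, -45) = -1553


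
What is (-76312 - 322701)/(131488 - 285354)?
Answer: 399013/153866 ≈ 2.5933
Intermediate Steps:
(-76312 - 322701)/(131488 - 285354) = -399013/(-153866) = -399013*(-1/153866) = 399013/153866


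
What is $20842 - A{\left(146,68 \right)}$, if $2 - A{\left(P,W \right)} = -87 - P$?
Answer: $20607$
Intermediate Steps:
$A{\left(P,W \right)} = 89 + P$ ($A{\left(P,W \right)} = 2 - \left(-87 - P\right) = 2 + \left(87 + P\right) = 89 + P$)
$20842 - A{\left(146,68 \right)} = 20842 - \left(89 + 146\right) = 20842 - 235 = 20607$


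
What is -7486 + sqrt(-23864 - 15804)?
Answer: -7486 + 2*I*sqrt(9917) ≈ -7486.0 + 199.17*I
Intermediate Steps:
-7486 + sqrt(-23864 - 15804) = -7486 + sqrt(-39668) = -7486 + 2*I*sqrt(9917)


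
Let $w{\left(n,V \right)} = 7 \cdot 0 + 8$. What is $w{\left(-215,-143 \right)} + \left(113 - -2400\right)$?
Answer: $2521$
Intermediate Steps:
$w{\left(n,V \right)} = 8$ ($w{\left(n,V \right)} = 0 + 8 = 8$)
$w{\left(-215,-143 \right)} + \left(113 - -2400\right) = 8 + \left(113 - -2400\right) = 8 + \left(113 + 2400\right) = 8 + 2513 = 2521$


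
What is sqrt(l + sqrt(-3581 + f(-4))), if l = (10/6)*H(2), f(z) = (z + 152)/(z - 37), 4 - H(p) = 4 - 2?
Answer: sqrt(50430 + 369*I*sqrt(6025729))/123 ≈ 5.6257 + 5.3212*I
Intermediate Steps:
H(p) = 2 (H(p) = 4 - (4 - 2) = 4 - 1*2 = 4 - 2 = 2)
f(z) = (152 + z)/(-37 + z)
l = 10/3 (l = (10/6)*2 = (10*(1/6))*2 = (5/3)*2 = 10/3 ≈ 3.3333)
sqrt(l + sqrt(-3581 + f(-4))) = sqrt(10/3 + sqrt(-3581 + (152 - 4)/(-37 - 4))) = sqrt(10/3 + sqrt(-3581 + 148/(-41))) = sqrt(10/3 + sqrt(-3581 - 1/41*148)) = sqrt(10/3 + sqrt(-3581 - 148/41)) = sqrt(10/3 + sqrt(-146969/41)) = sqrt(10/3 + I*sqrt(6025729)/41)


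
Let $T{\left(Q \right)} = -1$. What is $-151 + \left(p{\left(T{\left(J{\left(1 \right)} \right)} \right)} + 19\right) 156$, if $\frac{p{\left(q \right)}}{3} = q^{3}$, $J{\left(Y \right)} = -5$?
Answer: $2345$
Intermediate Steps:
$p{\left(q \right)} = 3 q^{3}$
$-151 + \left(p{\left(T{\left(J{\left(1 \right)} \right)} \right)} + 19\right) 156 = -151 + \left(3 \left(-1\right)^{3} + 19\right) 156 = -151 + \left(3 \left(-1\right) + 19\right) 156 = -151 + \left(-3 + 19\right) 156 = -151 + 16 \cdot 156 = -151 + 2496 = 2345$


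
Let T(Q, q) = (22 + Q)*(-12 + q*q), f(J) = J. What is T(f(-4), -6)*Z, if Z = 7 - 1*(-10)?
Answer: 7344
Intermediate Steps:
T(Q, q) = (-12 + q²)*(22 + Q) (T(Q, q) = (22 + Q)*(-12 + q²) = (-12 + q²)*(22 + Q))
Z = 17 (Z = 7 + 10 = 17)
T(f(-4), -6)*Z = (-264 - 12*(-4) + 22*(-6)² - 4*(-6)²)*17 = (-264 + 48 + 22*36 - 4*36)*17 = (-264 + 48 + 792 - 144)*17 = 432*17 = 7344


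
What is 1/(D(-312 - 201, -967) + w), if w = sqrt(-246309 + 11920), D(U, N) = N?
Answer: -967/1169478 - I*sqrt(234389)/1169478 ≈ -0.00082686 - 0.00041398*I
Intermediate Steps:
w = I*sqrt(234389) (w = sqrt(-234389) = I*sqrt(234389) ≈ 484.14*I)
1/(D(-312 - 201, -967) + w) = 1/(-967 + I*sqrt(234389))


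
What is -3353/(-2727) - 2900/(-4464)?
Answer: 635447/338148 ≈ 1.8792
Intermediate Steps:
-3353/(-2727) - 2900/(-4464) = -3353*(-1/2727) - 2900*(-1/4464) = 3353/2727 + 725/1116 = 635447/338148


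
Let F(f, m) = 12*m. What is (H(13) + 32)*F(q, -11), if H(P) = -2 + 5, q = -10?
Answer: -4620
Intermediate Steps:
H(P) = 3
(H(13) + 32)*F(q, -11) = (3 + 32)*(12*(-11)) = 35*(-132) = -4620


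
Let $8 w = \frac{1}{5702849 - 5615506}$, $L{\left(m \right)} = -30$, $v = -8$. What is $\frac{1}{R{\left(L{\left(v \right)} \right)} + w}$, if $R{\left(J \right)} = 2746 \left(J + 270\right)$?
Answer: $\frac{698744}{460500245761} \approx 1.5174 \cdot 10^{-6}$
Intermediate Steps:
$R{\left(J \right)} = 741420 + 2746 J$ ($R{\left(J \right)} = 2746 \left(270 + J\right) = 741420 + 2746 J$)
$w = \frac{1}{698744}$ ($w = \frac{1}{8 \left(5702849 - 5615506\right)} = \frac{1}{8 \cdot 87343} = \frac{1}{8} \cdot \frac{1}{87343} = \frac{1}{698744} \approx 1.4311 \cdot 10^{-6}$)
$\frac{1}{R{\left(L{\left(v \right)} \right)} + w} = \frac{1}{\left(741420 + 2746 \left(-30\right)\right) + \frac{1}{698744}} = \frac{1}{\left(741420 - 82380\right) + \frac{1}{698744}} = \frac{1}{659040 + \frac{1}{698744}} = \frac{1}{\frac{460500245761}{698744}} = \frac{698744}{460500245761}$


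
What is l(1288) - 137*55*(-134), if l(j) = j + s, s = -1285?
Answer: 1009693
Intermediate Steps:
l(j) = -1285 + j (l(j) = j - 1285 = -1285 + j)
l(1288) - 137*55*(-134) = (-1285 + 1288) - 137*55*(-134) = 3 - 7535*(-134) = 3 + 1009690 = 1009693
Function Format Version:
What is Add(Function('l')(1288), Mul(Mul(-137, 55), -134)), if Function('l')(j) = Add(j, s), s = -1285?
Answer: 1009693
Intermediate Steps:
Function('l')(j) = Add(-1285, j) (Function('l')(j) = Add(j, -1285) = Add(-1285, j))
Add(Function('l')(1288), Mul(Mul(-137, 55), -134)) = Add(Add(-1285, 1288), Mul(Mul(-137, 55), -134)) = Add(3, Mul(-7535, -134)) = Add(3, 1009690) = 1009693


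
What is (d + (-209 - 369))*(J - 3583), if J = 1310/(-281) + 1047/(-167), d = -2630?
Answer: 541036956944/46927 ≈ 1.1529e+7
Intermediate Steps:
J = -512977/46927 (J = 1310*(-1/281) + 1047*(-1/167) = -1310/281 - 1047/167 = -512977/46927 ≈ -10.931)
(d + (-209 - 369))*(J - 3583) = (-2630 + (-209 - 369))*(-512977/46927 - 3583) = (-2630 - 578)*(-168652418/46927) = -3208*(-168652418/46927) = 541036956944/46927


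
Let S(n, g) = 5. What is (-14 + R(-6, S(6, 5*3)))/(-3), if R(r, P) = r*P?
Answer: 44/3 ≈ 14.667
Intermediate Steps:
R(r, P) = P*r
(-14 + R(-6, S(6, 5*3)))/(-3) = (-14 + 5*(-6))/(-3) = -(-14 - 30)/3 = -1/3*(-44) = 44/3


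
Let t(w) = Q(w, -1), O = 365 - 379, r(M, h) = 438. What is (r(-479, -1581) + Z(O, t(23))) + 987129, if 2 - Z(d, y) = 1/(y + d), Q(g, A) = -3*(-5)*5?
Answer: 60241708/61 ≈ 9.8757e+5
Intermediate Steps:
O = -14
Q(g, A) = 75 (Q(g, A) = 15*5 = 75)
t(w) = 75
Z(d, y) = 2 - 1/(d + y) (Z(d, y) = 2 - 1/(y + d) = 2 - 1/(d + y))
(r(-479, -1581) + Z(O, t(23))) + 987129 = (438 + (-1 + 2*(-14) + 2*75)/(-14 + 75)) + 987129 = (438 + (-1 - 28 + 150)/61) + 987129 = (438 + (1/61)*121) + 987129 = (438 + 121/61) + 987129 = 26839/61 + 987129 = 60241708/61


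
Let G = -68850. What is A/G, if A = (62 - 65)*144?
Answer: 8/1275 ≈ 0.0062745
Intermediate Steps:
A = -432 (A = -3*144 = -432)
A/G = -432/(-68850) = -432*(-1/68850) = 8/1275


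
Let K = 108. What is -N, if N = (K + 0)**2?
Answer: -11664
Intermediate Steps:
N = 11664 (N = (108 + 0)**2 = 108**2 = 11664)
-N = -1*11664 = -11664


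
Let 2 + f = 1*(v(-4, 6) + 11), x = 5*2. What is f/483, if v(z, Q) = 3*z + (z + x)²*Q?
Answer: 71/161 ≈ 0.44099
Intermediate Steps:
x = 10
v(z, Q) = 3*z + Q*(10 + z)² (v(z, Q) = 3*z + (z + 10)²*Q = 3*z + (10 + z)²*Q = 3*z + Q*(10 + z)²)
f = 213 (f = -2 + 1*((3*(-4) + 6*(10 - 4)²) + 11) = -2 + 1*((-12 + 6*6²) + 11) = -2 + 1*((-12 + 6*36) + 11) = -2 + 1*((-12 + 216) + 11) = -2 + 1*(204 + 11) = -2 + 1*215 = -2 + 215 = 213)
f/483 = 213/483 = 213*(1/483) = 71/161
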